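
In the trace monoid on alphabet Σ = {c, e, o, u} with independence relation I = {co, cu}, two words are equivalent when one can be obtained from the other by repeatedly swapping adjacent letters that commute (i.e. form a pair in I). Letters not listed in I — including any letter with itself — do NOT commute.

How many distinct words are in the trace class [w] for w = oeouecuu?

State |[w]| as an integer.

drop 0:o onto floor
drop 1:e onto {0:o}
drop 2:o onto {1:e}
drop 3:u onto {2:o}
drop 4:e onto {3:u}
drop 5:c onto {4:e}
drop 6:u onto {4:e}
drop 7:u onto {6:u}
ground layer = {0:o}
drop-orders for the pieces not yet dropped (sum over which currently-grounded one goes next):
  1 to go: {5} 1  {7} 1
  2 to go: {5,7} 2  {6,7} 1
  3 to go: {5,6,7} 3
  4 to go: {4,5,6,7} 3
  5 to go: {3,4,5,6,7} 3
  6 to go: {2,3,4,5,6,7} 3
  if 0:o drops first: 3 orders

3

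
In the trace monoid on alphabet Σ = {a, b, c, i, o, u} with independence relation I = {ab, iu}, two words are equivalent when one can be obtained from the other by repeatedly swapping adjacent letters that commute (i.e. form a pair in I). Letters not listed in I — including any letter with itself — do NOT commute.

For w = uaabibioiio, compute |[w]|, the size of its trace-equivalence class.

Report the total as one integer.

3

piece 0:u — minimal
piece 1:a rests on {0:u}
piece 2:a rests on {1:a}
piece 3:b rests on {0:u}
piece 4:i rests on {2:a, 3:b}
piece 5:b rests on {4:i}
piece 6:i rests on {5:b}
piece 7:o rests on {6:i}
piece 8:i rests on {7:o}
piece 9:i rests on {8:i}
piece 10:o rests on {9:i}
minimal pieces: {0:u}
ways to finish when only these pieces remain (= sum over removing one remaining piece with nothing left below it):
  1 left: {10}→1
  2 left: {9,10}→1
  3 left: {8,9,10}→1
  4 left: {7,8,9,10}→1
  5 left: {6,7,8,9,10}→1
  6 left: {5,6,7,8,9,10}→1
  7 left: {4,5,6,7,8,9,10}→1
  8 left: {2,4,5,6,7,8,9,10}→1  {3,4,5,6,7,8,9,10}→1
  9 left: {1,2,4,5,6,7,8,9,10}→1  {2,3,4,5,6,7,8,9,10}→2
  placing 0:u first → 3 extensions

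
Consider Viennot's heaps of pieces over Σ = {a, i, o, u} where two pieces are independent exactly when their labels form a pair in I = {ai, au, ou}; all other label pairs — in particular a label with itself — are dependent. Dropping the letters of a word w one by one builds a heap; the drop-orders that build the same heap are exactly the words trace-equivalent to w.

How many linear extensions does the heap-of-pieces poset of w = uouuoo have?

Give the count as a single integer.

20

0(u) covers ∅
1(o) covers ∅
2(u) covers 0:u
3(u) covers 2:u
4(o) covers 1:o
5(o) covers 4:o
floor of heap: 0:u, 1:o
completions by unplaced set U, small U first (add the entries for U minus each lowest piece of U):
  |U|=1: {3}:1  {5}:1
  |U|=2: {2,3}:1  {3,5}:2  {4,5}:1
  |U|=3: {0,2,3}:1  {1,4,5}:1  {2,3,5}:3  {3,4,5}:3
  |U|=4: {0,2,3,5}:4  {1,3,4,5}:4  {2,3,4,5}:6
  start at 0(u): 10
  start at 1(o): 10
sum over floor = 20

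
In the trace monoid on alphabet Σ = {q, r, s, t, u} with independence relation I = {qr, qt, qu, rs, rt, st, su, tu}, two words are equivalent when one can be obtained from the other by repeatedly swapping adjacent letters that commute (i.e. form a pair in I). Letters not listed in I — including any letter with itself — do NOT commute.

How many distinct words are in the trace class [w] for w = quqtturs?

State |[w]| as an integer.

0(q) covers ∅
1(u) covers ∅
2(q) covers 0:q
3(t) covers ∅
4(t) covers 3:t
5(u) covers 1:u
6(r) covers 5:u
7(s) covers 2:q
floor of heap: 0:q, 1:u, 3:t
completions by unplaced set U, small U first (add the entries for U minus each lowest piece of U):
  |U|=1: {4}:1  {6}:1  {7}:1
  |U|=2: {2,7}:1  {3,4}:1  {4,6}:2  {4,7}:2  {5,6}:1  {6,7}:2
  |U|=3: {0,2,7}:1  {1,5,6}:1  {2,4,7}:3  {2,6,7}:3  {3,4,6}:3  {3,4,7}:3  {4,5,6}:3  {4,6,7}:6  {5,6,7}:3
  |U|=4: {0,2,4,7}:4  {0,2,6,7}:4  {1,4,5,6}:4  {1,5,6,7}:4  {2,3,4,7}:6  {2,4,6,7}:12  {2,5,6,7}:6  {3,4,5,6}:6  {3,4,6,7}:12  {4,5,6,7}:12
  |U|=5: {0,2,3,4,7}:10  {0,2,4,6,7}:20  {0,2,5,6,7}:10  {1,2,5,6,7}:10  {1,3,4,5,6}:10  {1,4,5,6,7}:20  {2,3,4,6,7}:30  {2,4,5,6,7}:30  {3,4,5,6,7}:30
  |U|=6: {0,1,2,5,6,7}:20  {0,2,3,4,6,7}:60  {0,2,4,5,6,7}:60  {1,2,4,5,6,7}:60  {1,3,4,5,6,7}:60  {2,3,4,5,6,7}:90
  start at 0(q): 210
  start at 1(u): 210
  start at 3(t): 140
sum over floor = 560

560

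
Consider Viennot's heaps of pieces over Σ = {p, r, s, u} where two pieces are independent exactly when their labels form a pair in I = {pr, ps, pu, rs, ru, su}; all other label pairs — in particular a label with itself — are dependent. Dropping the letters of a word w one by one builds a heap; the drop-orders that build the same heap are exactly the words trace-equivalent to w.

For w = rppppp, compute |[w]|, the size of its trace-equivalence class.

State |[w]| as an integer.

drop 0:r onto floor
drop 1:p onto floor
drop 2:p onto {1:p}
drop 3:p onto {2:p}
drop 4:p onto {3:p}
drop 5:p onto {4:p}
ground layer = {0:r, 1:p}
drop-orders for the pieces not yet dropped (sum over which currently-grounded one goes next):
  1 to go: {0} 1  {5} 1
  2 to go: {0,5} 2  {4,5} 1
  3 to go: {0,4,5} 3  {3,4,5} 1
  4 to go: {0,3,4,5} 4  {2,3,4,5} 1
  if 0:r drops first: 1 orders
  if 1:p drops first: 5 orders
heap linearizations: 6

6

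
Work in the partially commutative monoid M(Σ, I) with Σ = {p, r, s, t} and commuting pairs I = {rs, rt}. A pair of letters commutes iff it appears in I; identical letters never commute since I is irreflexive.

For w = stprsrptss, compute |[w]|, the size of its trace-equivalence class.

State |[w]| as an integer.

3

#0=s has no predecessor
#1=t depends on [0:s]
#2=p depends on [1:t]
#3=r depends on [2:p]
#4=s depends on [2:p]
#5=r depends on [3:r]
#6=p depends on [4:s, 5:r]
#7=t depends on [6:p]
#8=s depends on [7:t]
#9=s depends on [8:s]
sources: [0:s]
N(rest) = Σ N(rest − s) over sources s of rest; N(one piece) = 1:
  size 1 → [9]=1
  size 2 → [8,9]=1
  size 3 → [7,8,9]=1
  size 4 → [6,7,8,9]=1
  size 5 → [4,6,7,8,9]=1  [5,6,7,8,9]=1
  size 6 → [3,5,6,7,8,9]=1  [4,5,6,7,8,9]=2
  size 7 → [3,4,5,6,7,8,9]=3
  size 8 → [2,3,4,5,6,7,8,9]=3
  first=0(s) contributes 3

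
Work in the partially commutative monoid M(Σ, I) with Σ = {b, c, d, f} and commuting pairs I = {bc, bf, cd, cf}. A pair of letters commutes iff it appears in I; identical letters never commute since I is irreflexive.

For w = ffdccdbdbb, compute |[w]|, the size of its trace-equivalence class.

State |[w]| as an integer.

#0=f has no predecessor
#1=f depends on [0:f]
#2=d depends on [1:f]
#3=c has no predecessor
#4=c depends on [3:c]
#5=d depends on [2:d]
#6=b depends on [5:d]
#7=d depends on [6:b]
#8=b depends on [7:d]
#9=b depends on [8:b]
sources: [0:f, 3:c]
N(rest) = Σ N(rest − s) over sources s of rest; N(one piece) = 1:
  size 1 → [4]=1  [9]=1
  size 2 → [3,4]=1  [4,9]=2  [8,9]=1
  size 3 → [3,4,9]=3  [4,8,9]=3  [7,8,9]=1
  size 4 → [3,4,8,9]=6  [4,7,8,9]=4  [6,7,8,9]=1
  size 5 → [3,4,7,8,9]=10  [4,6,7,8,9]=5  [5,6,7,8,9]=1
  size 6 → [2,5,6,7,8,9]=1  [3,4,6,7,8,9]=15  [4,5,6,7,8,9]=6
  size 7 → [1,2,5,6,7,8,9]=1  [2,4,5,6,7,8,9]=7  [3,4,5,6,7,8,9]=21
  size 8 → [0,1,2,5,6,7,8,9]=1  [1,2,4,5,6,7,8,9]=8  [2,3,4,5,6,7,8,9]=28
  first=0(f) contributes 36
  first=3(c) contributes 9
|[w]| = 45

45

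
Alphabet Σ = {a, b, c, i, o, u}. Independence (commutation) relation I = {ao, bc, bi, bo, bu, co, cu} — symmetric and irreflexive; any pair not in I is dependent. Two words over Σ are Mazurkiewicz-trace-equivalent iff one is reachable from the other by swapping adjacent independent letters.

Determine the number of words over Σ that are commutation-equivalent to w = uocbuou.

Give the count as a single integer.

#0=u has no predecessor
#1=o depends on [0:u]
#2=c has no predecessor
#3=b has no predecessor
#4=u depends on [1:o]
#5=o depends on [4:u]
#6=u depends on [5:o]
sources: [0:u, 2:c, 3:b]
N(rest) = Σ N(rest − s) over sources s of rest; N(one piece) = 1:
  size 1 → [2]=1  [3]=1  [6]=1
  size 2 → [2,3]=2  [2,6]=2  [3,6]=2  [5,6]=1
  size 3 → [2,3,6]=6  [2,5,6]=3  [3,5,6]=3  [4,5,6]=1
  size 4 → [1,4,5,6]=1  [2,3,5,6]=12  [2,4,5,6]=4  [3,4,5,6]=4
  size 5 → [0,1,4,5,6]=1  [1,2,4,5,6]=5  [1,3,4,5,6]=5  [2,3,4,5,6]=20
  first=0(u) contributes 30
  first=2(c) contributes 6
  first=3(b) contributes 6
|[w]| = 42

42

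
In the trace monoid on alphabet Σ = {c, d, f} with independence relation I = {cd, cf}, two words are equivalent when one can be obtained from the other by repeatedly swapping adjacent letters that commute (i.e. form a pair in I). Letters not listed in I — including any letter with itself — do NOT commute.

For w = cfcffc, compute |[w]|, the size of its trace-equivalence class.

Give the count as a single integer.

drop 0:c onto floor
drop 1:f onto floor
drop 2:c onto {0:c}
drop 3:f onto {1:f}
drop 4:f onto {3:f}
drop 5:c onto {2:c}
ground layer = {0:c, 1:f}
drop-orders for the pieces not yet dropped (sum over which currently-grounded one goes next):
  1 to go: {4} 1  {5} 1
  2 to go: {2,5} 1  {3,4} 1  {4,5} 2
  3 to go: {0,2,5} 1  {1,3,4} 1  {2,4,5} 3  {3,4,5} 3
  4 to go: {0,2,4,5} 4  {1,3,4,5} 4  {2,3,4,5} 6
  if 0:c drops first: 10 orders
  if 1:f drops first: 10 orders
heap linearizations: 20

20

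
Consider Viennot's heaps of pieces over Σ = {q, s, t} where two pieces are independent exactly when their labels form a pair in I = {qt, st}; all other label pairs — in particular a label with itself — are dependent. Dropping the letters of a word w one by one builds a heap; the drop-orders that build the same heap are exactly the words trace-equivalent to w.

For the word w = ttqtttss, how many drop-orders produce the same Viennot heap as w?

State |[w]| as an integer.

56

0(t) covers ∅
1(t) covers 0:t
2(q) covers ∅
3(t) covers 1:t
4(t) covers 3:t
5(t) covers 4:t
6(s) covers 2:q
7(s) covers 6:s
floor of heap: 0:t, 2:q
completions by unplaced set U, small U first (add the entries for U minus each lowest piece of U):
  |U|=1: {5}:1  {7}:1
  |U|=2: {4,5}:1  {5,7}:2  {6,7}:1
  |U|=3: {2,6,7}:1  {3,4,5}:1  {4,5,7}:3  {5,6,7}:3
  |U|=4: {1,3,4,5}:1  {2,5,6,7}:4  {3,4,5,7}:4  {4,5,6,7}:6
  |U|=5: {0,1,3,4,5}:1  {1,3,4,5,7}:5  {2,4,5,6,7}:10  {3,4,5,6,7}:10
  |U|=6: {0,1,3,4,5,7}:6  {1,3,4,5,6,7}:15  {2,3,4,5,6,7}:20
  start at 0(t): 35
  start at 2(q): 21
sum over floor = 56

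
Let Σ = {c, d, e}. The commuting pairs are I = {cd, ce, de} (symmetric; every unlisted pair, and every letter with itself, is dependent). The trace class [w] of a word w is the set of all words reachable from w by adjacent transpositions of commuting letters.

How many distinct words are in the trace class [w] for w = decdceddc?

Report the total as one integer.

1260

#0=d has no predecessor
#1=e has no predecessor
#2=c has no predecessor
#3=d depends on [0:d]
#4=c depends on [2:c]
#5=e depends on [1:e]
#6=d depends on [3:d]
#7=d depends on [6:d]
#8=c depends on [4:c]
sources: [0:d, 1:e, 2:c]
N(rest) = Σ N(rest − s) over sources s of rest; N(one piece) = 1:
  size 1 → [5]=1  [7]=1  [8]=1
  size 2 → [1,5]=1  [4,8]=1  [5,7]=2  [5,8]=2  [6,7]=1  [7,8]=2
  size 3 → [1,5,7]=3  [1,5,8]=3  [2,4,8]=1  [3,6,7]=1  [4,5,8]=3  [4,7,8]=3  [5,6,7]=3  [5,7,8]=6  [6,7,8]=3
  size 4 → [0,3,6,7]=1  [1,4,5,8]=6  [1,5,6,7]=6  [1,5,7,8]=12  [2,4,5,8]=4  [2,4,7,8]=4  [3,5,6,7]=4  [3,6,7,8]=4  [4,5,7,8]=12  [4,6,7,8]=6  [5,6,7,8]=12
  size 5 → [0,3,5,6,7]=5  [0,3,6,7,8]=5  [1,2,4,5,8]=10  [1,3,5,6,7]=10  [1,4,5,7,8]=30  [1,5,6,7,8]=30  [2,4,5,7,8]=20  [2,4,6,7,8]=10  [3,4,6,7,8]=10  [3,5,6,7,8]=20  [4,5,6,7,8]=30
  size 6 → [0,1,3,5,6,7]=15  [0,3,4,6,7,8]=15  [0,3,5,6,7,8]=30  [1,2,4,5,7,8]=60  [1,3,5,6,7,8]=60  [1,4,5,6,7,8]=90  [2,3,4,6,7,8]=20  [2,4,5,6,7,8]=60  [3,4,5,6,7,8]=60
  size 7 → [0,1,3,5,6,7,8]=105  [0,2,3,4,6,7,8]=35  [0,3,4,5,6,7,8]=105  [1,2,4,5,6,7,8]=210  [1,3,4,5,6,7,8]=210  [2,3,4,5,6,7,8]=140
  first=0(d) contributes 560
  first=1(e) contributes 280
  first=2(c) contributes 420
|[w]| = 1260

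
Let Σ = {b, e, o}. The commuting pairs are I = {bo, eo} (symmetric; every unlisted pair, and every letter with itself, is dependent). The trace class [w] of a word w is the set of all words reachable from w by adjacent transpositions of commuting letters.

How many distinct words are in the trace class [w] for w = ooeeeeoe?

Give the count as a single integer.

56

#0=o has no predecessor
#1=o depends on [0:o]
#2=e has no predecessor
#3=e depends on [2:e]
#4=e depends on [3:e]
#5=e depends on [4:e]
#6=o depends on [1:o]
#7=e depends on [5:e]
sources: [0:o, 2:e]
N(rest) = Σ N(rest − s) over sources s of rest; N(one piece) = 1:
  size 1 → [6]=1  [7]=1
  size 2 → [1,6]=1  [5,7]=1  [6,7]=2
  size 3 → [0,1,6]=1  [1,6,7]=3  [4,5,7]=1  [5,6,7]=3
  size 4 → [0,1,6,7]=4  [1,5,6,7]=6  [3,4,5,7]=1  [4,5,6,7]=4
  size 5 → [0,1,5,6,7]=10  [1,4,5,6,7]=10  [2,3,4,5,7]=1  [3,4,5,6,7]=5
  size 6 → [0,1,4,5,6,7]=20  [1,3,4,5,6,7]=15  [2,3,4,5,6,7]=6
  first=0(o) contributes 21
  first=2(e) contributes 35
|[w]| = 56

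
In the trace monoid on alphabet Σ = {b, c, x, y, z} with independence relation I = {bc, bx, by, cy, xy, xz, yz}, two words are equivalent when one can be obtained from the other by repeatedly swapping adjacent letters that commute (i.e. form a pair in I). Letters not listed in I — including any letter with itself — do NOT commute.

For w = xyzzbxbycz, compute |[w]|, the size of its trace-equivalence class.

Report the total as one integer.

piece 0:x — minimal
piece 1:y — minimal
piece 2:z — minimal
piece 3:z rests on {2:z}
piece 4:b rests on {3:z}
piece 5:x rests on {0:x}
piece 6:b rests on {4:b}
piece 7:y rests on {1:y}
piece 8:c rests on {3:z, 5:x}
piece 9:z rests on {6:b, 8:c}
minimal pieces: {0:x, 1:y, 2:z}
ways to finish when only these pieces remain (= sum over removing one remaining piece with nothing left below it):
  1 left: {7}→1  {9}→1
  2 left: {1,7}→1  {6,9}→1  {7,9}→2  {8,9}→1
  3 left: {1,7,9}→3  {4,6,9}→1  {5,8,9}→1  {6,7,9}→3  {6,8,9}→2  {7,8,9}→3
  4 left: {0,5,8,9}→1  {1,6,7,9}→6  {1,7,8,9}→6  {4,6,7,9}→4  {4,6,8,9}→3  {5,6,8,9}→3  {5,7,8,9}→4  {6,7,8,9}→8
  5 left: {0,5,6,8,9}→4  {0,5,7,8,9}→5  {1,4,6,7,9}→10  {1,5,7,8,9}→10  {1,6,7,8,9}→20  {3,4,6,8,9}→3  {4,5,6,8,9}→6  {4,6,7,8,9}→15  {5,6,7,8,9}→15
  6 left: {0,1,5,7,8,9}→15  {0,4,5,6,8,9}→10  {0,5,6,7,8,9}→24  {1,4,6,7,8,9}→45  {1,5,6,7,8,9}→45  {2,3,4,6,8,9}→3  {3,4,5,6,8,9}→9  {3,4,6,7,8,9}→18  {4,5,6,7,8,9}→36
  7 left: {0,1,5,6,7,8,9}→84  {0,3,4,5,6,8,9}→19  {0,4,5,6,7,8,9}→70  {1,3,4,6,7,8,9}→63  {1,4,5,6,7,8,9}→126  {2,3,4,5,6,8,9}→12  {2,3,4,6,7,8,9}→21  {3,4,5,6,7,8,9}→63
  8 left: {0,1,4,5,6,7,8,9}→280  {0,2,3,4,5,6,8,9}→31  {0,3,4,5,6,7,8,9}→152  {1,2,3,4,6,7,8,9}→84  {1,3,4,5,6,7,8,9}→252  {2,3,4,5,6,7,8,9}→96
  placing 0:x first → 432 extensions
  placing 1:y first → 279 extensions
  placing 2:z first → 684 extensions
total linear extensions = 1395

1395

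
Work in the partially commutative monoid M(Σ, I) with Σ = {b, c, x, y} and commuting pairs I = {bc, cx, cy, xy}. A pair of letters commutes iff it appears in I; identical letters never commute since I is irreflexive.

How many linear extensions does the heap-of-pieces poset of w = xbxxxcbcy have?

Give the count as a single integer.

36

piece 0:x — minimal
piece 1:b rests on {0:x}
piece 2:x rests on {1:b}
piece 3:x rests on {2:x}
piece 4:x rests on {3:x}
piece 5:c — minimal
piece 6:b rests on {4:x}
piece 7:c rests on {5:c}
piece 8:y rests on {6:b}
minimal pieces: {0:x, 5:c}
ways to finish when only these pieces remain (= sum over removing one remaining piece with nothing left below it):
  1 left: {7}→1  {8}→1
  2 left: {5,7}→1  {6,8}→1  {7,8}→2
  3 left: {4,6,8}→1  {5,7,8}→3  {6,7,8}→3
  4 left: {3,4,6,8}→1  {4,6,7,8}→4  {5,6,7,8}→6
  5 left: {2,3,4,6,8}→1  {3,4,6,7,8}→5  {4,5,6,7,8}→10
  6 left: {1,2,3,4,6,8}→1  {2,3,4,6,7,8}→6  {3,4,5,6,7,8}→15
  7 left: {0,1,2,3,4,6,8}→1  {1,2,3,4,6,7,8}→7  {2,3,4,5,6,7,8}→21
  placing 0:x first → 28 extensions
  placing 5:c first → 8 extensions
total linear extensions = 36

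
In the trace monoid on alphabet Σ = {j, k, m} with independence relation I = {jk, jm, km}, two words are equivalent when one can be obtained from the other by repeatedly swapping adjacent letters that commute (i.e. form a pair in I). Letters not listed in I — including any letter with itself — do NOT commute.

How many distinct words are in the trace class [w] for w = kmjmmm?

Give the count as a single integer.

30

#0=k has no predecessor
#1=m has no predecessor
#2=j has no predecessor
#3=m depends on [1:m]
#4=m depends on [3:m]
#5=m depends on [4:m]
sources: [0:k, 1:m, 2:j]
N(rest) = Σ N(rest − s) over sources s of rest; N(one piece) = 1:
  size 1 → [0]=1  [2]=1  [5]=1
  size 2 → [0,2]=2  [0,5]=2  [2,5]=2  [4,5]=1
  size 3 → [0,2,5]=6  [0,4,5]=3  [2,4,5]=3  [3,4,5]=1
  size 4 → [0,2,4,5]=12  [0,3,4,5]=4  [1,3,4,5]=1  [2,3,4,5]=4
  first=0(k) contributes 5
  first=1(m) contributes 20
  first=2(j) contributes 5
|[w]| = 30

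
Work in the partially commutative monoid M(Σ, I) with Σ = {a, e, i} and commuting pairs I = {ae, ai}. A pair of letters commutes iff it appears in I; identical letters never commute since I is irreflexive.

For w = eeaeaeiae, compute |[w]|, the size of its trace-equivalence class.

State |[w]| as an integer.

84

#0=e has no predecessor
#1=e depends on [0:e]
#2=a has no predecessor
#3=e depends on [1:e]
#4=a depends on [2:a]
#5=e depends on [3:e]
#6=i depends on [5:e]
#7=a depends on [4:a]
#8=e depends on [6:i]
sources: [0:e, 2:a]
N(rest) = Σ N(rest − s) over sources s of rest; N(one piece) = 1:
  size 1 → [7]=1  [8]=1
  size 2 → [4,7]=1  [6,8]=1  [7,8]=2
  size 3 → [2,4,7]=1  [4,7,8]=3  [5,6,8]=1  [6,7,8]=3
  size 4 → [2,4,7,8]=4  [3,5,6,8]=1  [4,6,7,8]=6  [5,6,7,8]=4
  size 5 → [1,3,5,6,8]=1  [2,4,6,7,8]=10  [3,5,6,7,8]=5  [4,5,6,7,8]=10
  size 6 → [0,1,3,5,6,8]=1  [1,3,5,6,7,8]=6  [2,4,5,6,7,8]=20  [3,4,5,6,7,8]=15
  size 7 → [0,1,3,5,6,7,8]=7  [1,3,4,5,6,7,8]=21  [2,3,4,5,6,7,8]=35
  first=0(e) contributes 56
  first=2(a) contributes 28
|[w]| = 84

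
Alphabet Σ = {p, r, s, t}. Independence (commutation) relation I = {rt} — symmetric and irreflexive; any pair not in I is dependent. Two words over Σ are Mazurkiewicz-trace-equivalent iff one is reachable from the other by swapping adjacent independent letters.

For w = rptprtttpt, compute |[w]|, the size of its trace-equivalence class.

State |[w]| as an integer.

drop 0:r onto floor
drop 1:p onto {0:r}
drop 2:t onto {1:p}
drop 3:p onto {2:t}
drop 4:r onto {3:p}
drop 5:t onto {3:p}
drop 6:t onto {5:t}
drop 7:t onto {6:t}
drop 8:p onto {4:r, 7:t}
drop 9:t onto {8:p}
ground layer = {0:r}
drop-orders for the pieces not yet dropped (sum over which currently-grounded one goes next):
  1 to go: {9} 1
  2 to go: {8,9} 1
  3 to go: {4,8,9} 1  {7,8,9} 1
  4 to go: {4,7,8,9} 2  {6,7,8,9} 1
  5 to go: {4,6,7,8,9} 3  {5,6,7,8,9} 1
  6 to go: {4,5,6,7,8,9} 4
  7 to go: {3,4,5,6,7,8,9} 4
  8 to go: {2,3,4,5,6,7,8,9} 4
  if 0:r drops first: 4 orders

4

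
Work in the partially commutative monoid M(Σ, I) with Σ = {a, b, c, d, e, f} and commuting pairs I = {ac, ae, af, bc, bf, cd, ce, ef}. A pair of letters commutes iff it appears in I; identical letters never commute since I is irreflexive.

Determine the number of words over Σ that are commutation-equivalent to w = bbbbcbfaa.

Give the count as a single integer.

36

0(b) covers ∅
1(b) covers 0:b
2(b) covers 1:b
3(b) covers 2:b
4(c) covers ∅
5(b) covers 3:b
6(f) covers 4:c
7(a) covers 5:b
8(a) covers 7:a
floor of heap: 0:b, 4:c
completions by unplaced set U, small U first (add the entries for U minus each lowest piece of U):
  |U|=1: {6}:1  {8}:1
  |U|=2: {4,6}:1  {6,8}:2  {7,8}:1
  |U|=3: {4,6,8}:3  {5,7,8}:1  {6,7,8}:3
  |U|=4: {3,5,7,8}:1  {4,6,7,8}:6  {5,6,7,8}:4
  |U|=5: {2,3,5,7,8}:1  {3,5,6,7,8}:5  {4,5,6,7,8}:10
  |U|=6: {1,2,3,5,7,8}:1  {2,3,5,6,7,8}:6  {3,4,5,6,7,8}:15
  |U|=7: {0,1,2,3,5,7,8}:1  {1,2,3,5,6,7,8}:7  {2,3,4,5,6,7,8}:21
  start at 0(b): 28
  start at 4(c): 8
sum over floor = 36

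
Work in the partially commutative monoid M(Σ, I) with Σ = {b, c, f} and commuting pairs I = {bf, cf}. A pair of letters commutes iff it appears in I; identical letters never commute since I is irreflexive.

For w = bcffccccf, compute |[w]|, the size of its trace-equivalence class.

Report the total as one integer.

drop 0:b onto floor
drop 1:c onto {0:b}
drop 2:f onto floor
drop 3:f onto {2:f}
drop 4:c onto {1:c}
drop 5:c onto {4:c}
drop 6:c onto {5:c}
drop 7:c onto {6:c}
drop 8:f onto {3:f}
ground layer = {0:b, 2:f}
drop-orders for the pieces not yet dropped (sum over which currently-grounded one goes next):
  1 to go: {7} 1  {8} 1
  2 to go: {3,8} 1  {6,7} 1  {7,8} 2
  3 to go: {2,3,8} 1  {3,7,8} 3  {5,6,7} 1  {6,7,8} 3
  4 to go: {2,3,7,8} 4  {3,6,7,8} 6  {4,5,6,7} 1  {5,6,7,8} 4
  5 to go: {1,4,5,6,7} 1  {2,3,6,7,8} 10  {3,5,6,7,8} 10  {4,5,6,7,8} 5
  6 to go: {0,1,4,5,6,7} 1  {1,4,5,6,7,8} 6  {2,3,5,6,7,8} 20  {3,4,5,6,7,8} 15
  7 to go: {0,1,4,5,6,7,8} 7  {1,3,4,5,6,7,8} 21  {2,3,4,5,6,7,8} 35
  if 0:b drops first: 56 orders
  if 2:f drops first: 28 orders
heap linearizations: 84

84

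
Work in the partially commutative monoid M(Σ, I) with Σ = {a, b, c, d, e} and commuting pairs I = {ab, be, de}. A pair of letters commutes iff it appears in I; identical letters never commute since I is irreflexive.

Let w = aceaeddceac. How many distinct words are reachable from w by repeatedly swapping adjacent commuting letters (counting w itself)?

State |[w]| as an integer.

#0=a has no predecessor
#1=c depends on [0:a]
#2=e depends on [1:c]
#3=a depends on [2:e]
#4=e depends on [3:a]
#5=d depends on [3:a]
#6=d depends on [5:d]
#7=c depends on [4:e, 6:d]
#8=e depends on [7:c]
#9=a depends on [8:e]
#10=c depends on [9:a]
sources: [0:a]
N(rest) = Σ N(rest − s) over sources s of rest; N(one piece) = 1:
  size 1 → [10]=1
  size 2 → [9,10]=1
  size 3 → [8,9,10]=1
  size 4 → [7,8,9,10]=1
  size 5 → [4,7,8,9,10]=1  [6,7,8,9,10]=1
  size 6 → [4,6,7,8,9,10]=2  [5,6,7,8,9,10]=1
  size 7 → [4,5,6,7,8,9,10]=3
  size 8 → [3,4,5,6,7,8,9,10]=3
  size 9 → [2,3,4,5,6,7,8,9,10]=3
  first=0(a) contributes 3

3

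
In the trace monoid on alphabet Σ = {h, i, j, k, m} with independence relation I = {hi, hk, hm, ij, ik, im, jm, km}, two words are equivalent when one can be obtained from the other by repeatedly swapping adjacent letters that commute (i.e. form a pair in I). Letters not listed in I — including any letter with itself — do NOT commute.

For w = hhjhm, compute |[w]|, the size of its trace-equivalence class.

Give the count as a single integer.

#0=h has no predecessor
#1=h depends on [0:h]
#2=j depends on [1:h]
#3=h depends on [2:j]
#4=m has no predecessor
sources: [0:h, 4:m]
N(rest) = Σ N(rest − s) over sources s of rest; N(one piece) = 1:
  size 1 → [3]=1  [4]=1
  size 2 → [2,3]=1  [3,4]=2
  size 3 → [1,2,3]=1  [2,3,4]=3
  first=0(h) contributes 4
  first=4(m) contributes 1
|[w]| = 5

5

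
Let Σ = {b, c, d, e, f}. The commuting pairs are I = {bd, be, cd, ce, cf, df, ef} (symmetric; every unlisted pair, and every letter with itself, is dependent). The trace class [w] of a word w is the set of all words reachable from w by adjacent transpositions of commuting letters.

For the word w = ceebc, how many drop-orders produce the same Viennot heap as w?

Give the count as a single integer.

piece 0:c — minimal
piece 1:e — minimal
piece 2:e rests on {1:e}
piece 3:b rests on {0:c}
piece 4:c rests on {3:b}
minimal pieces: {0:c, 1:e}
ways to finish when only these pieces remain (= sum over removing one remaining piece with nothing left below it):
  1 left: {2}→1  {4}→1
  2 left: {1,2}→1  {2,4}→2  {3,4}→1
  3 left: {0,3,4}→1  {1,2,4}→3  {2,3,4}→3
  placing 0:c first → 6 extensions
  placing 1:e first → 4 extensions
total linear extensions = 10

10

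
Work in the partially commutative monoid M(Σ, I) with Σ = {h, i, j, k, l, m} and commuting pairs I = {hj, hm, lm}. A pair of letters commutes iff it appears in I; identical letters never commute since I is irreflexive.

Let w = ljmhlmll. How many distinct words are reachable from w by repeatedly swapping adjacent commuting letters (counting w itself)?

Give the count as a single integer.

drop 0:l onto floor
drop 1:j onto {0:l}
drop 2:m onto {1:j}
drop 3:h onto {0:l}
drop 4:l onto {1:j, 3:h}
drop 5:m onto {2:m}
drop 6:l onto {4:l}
drop 7:l onto {6:l}
ground layer = {0:l}
drop-orders for the pieces not yet dropped (sum over which currently-grounded one goes next):
  1 to go: {5} 1  {7} 1
  2 to go: {2,5} 1  {5,7} 2  {6,7} 1
  3 to go: {2,5,7} 3  {4,6,7} 1  {5,6,7} 3
  4 to go: {2,5,6,7} 6  {3,4,6,7} 1  {4,5,6,7} 4
  5 to go: {2,4,5,6,7} 10  {3,4,5,6,7} 5
  6 to go: {1,2,4,5,6,7} 10  {2,3,4,5,6,7} 15
  if 0:l drops first: 25 orders

25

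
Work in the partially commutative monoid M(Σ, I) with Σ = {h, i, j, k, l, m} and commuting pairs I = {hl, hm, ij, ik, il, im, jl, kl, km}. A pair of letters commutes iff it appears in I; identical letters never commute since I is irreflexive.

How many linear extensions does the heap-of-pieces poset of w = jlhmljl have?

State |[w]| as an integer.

21

drop 0:j onto floor
drop 1:l onto floor
drop 2:h onto {0:j}
drop 3:m onto {0:j, 1:l}
drop 4:l onto {3:m}
drop 5:j onto {2:h, 3:m}
drop 6:l onto {4:l}
ground layer = {0:j, 1:l}
drop-orders for the pieces not yet dropped (sum over which currently-grounded one goes next):
  1 to go: {5} 1  {6} 1
  2 to go: {2,5} 1  {4,6} 1  {5,6} 2
  3 to go: {2,5,6} 3  {4,5,6} 3
  4 to go: {2,4,5,6} 6  {3,4,5,6} 3
  5 to go: {1,3,4,5,6} 3  {2,3,4,5,6} 9
  if 0:j drops first: 12 orders
  if 1:l drops first: 9 orders
heap linearizations: 21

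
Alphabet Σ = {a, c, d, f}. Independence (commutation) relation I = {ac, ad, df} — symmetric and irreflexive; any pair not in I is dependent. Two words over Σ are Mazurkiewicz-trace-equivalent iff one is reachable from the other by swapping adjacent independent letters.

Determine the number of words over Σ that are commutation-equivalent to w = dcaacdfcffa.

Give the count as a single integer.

25

0(d) covers ∅
1(c) covers 0:d
2(a) covers ∅
3(a) covers 2:a
4(c) covers 1:c
5(d) covers 4:c
6(f) covers 3:a, 4:c
7(c) covers 5:d, 6:f
8(f) covers 7:c
9(f) covers 8:f
10(a) covers 9:f
floor of heap: 0:d, 2:a
completions by unplaced set U, small U first (add the entries for U minus each lowest piece of U):
  |U|=1: {10}:1
  |U|=2: {9,10}:1
  |U|=3: {8,9,10}:1
  |U|=4: {7,8,9,10}:1
  |U|=5: {5,7,8,9,10}:1  {6,7,8,9,10}:1
  |U|=6: {3,6,7,8,9,10}:1  {5,6,7,8,9,10}:2
  |U|=7: {2,3,6,7,8,9,10}:1  {3,5,6,7,8,9,10}:3  {4,5,6,7,8,9,10}:2
  |U|=8: {1,4,5,6,7,8,9,10}:2  {2,3,5,6,7,8,9,10}:4  {3,4,5,6,7,8,9,10}:5
  |U|=9: {0,1,4,5,6,7,8,9,10}:2  {1,3,4,5,6,7,8,9,10}:7  {2,3,4,5,6,7,8,9,10}:9
  start at 0(d): 16
  start at 2(a): 9
sum over floor = 25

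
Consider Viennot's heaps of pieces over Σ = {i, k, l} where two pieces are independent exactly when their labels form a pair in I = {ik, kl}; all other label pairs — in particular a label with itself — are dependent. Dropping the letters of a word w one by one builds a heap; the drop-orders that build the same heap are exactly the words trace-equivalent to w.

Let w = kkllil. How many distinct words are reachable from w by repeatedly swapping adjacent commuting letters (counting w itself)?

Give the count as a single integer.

15

piece 0:k — minimal
piece 1:k rests on {0:k}
piece 2:l — minimal
piece 3:l rests on {2:l}
piece 4:i rests on {3:l}
piece 5:l rests on {4:i}
minimal pieces: {0:k, 2:l}
ways to finish when only these pieces remain (= sum over removing one remaining piece with nothing left below it):
  1 left: {1}→1  {5}→1
  2 left: {0,1}→1  {1,5}→2  {4,5}→1
  3 left: {0,1,5}→3  {1,4,5}→3  {3,4,5}→1
  4 left: {0,1,4,5}→6  {1,3,4,5}→4  {2,3,4,5}→1
  placing 0:k first → 5 extensions
  placing 2:l first → 10 extensions
total linear extensions = 15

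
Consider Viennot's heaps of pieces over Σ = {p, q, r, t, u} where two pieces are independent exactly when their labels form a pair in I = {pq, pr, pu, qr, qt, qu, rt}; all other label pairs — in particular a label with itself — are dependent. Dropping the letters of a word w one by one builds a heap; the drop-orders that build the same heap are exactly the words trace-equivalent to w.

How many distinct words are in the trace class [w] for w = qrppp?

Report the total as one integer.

20

0(q) covers ∅
1(r) covers ∅
2(p) covers ∅
3(p) covers 2:p
4(p) covers 3:p
floor of heap: 0:q, 1:r, 2:p
completions by unplaced set U, small U first (add the entries for U minus each lowest piece of U):
  |U|=1: {0}:1  {1}:1  {4}:1
  |U|=2: {0,1}:2  {0,4}:2  {1,4}:2  {3,4}:1
  |U|=3: {0,1,4}:6  {0,3,4}:3  {1,3,4}:3  {2,3,4}:1
  start at 0(q): 4
  start at 1(r): 4
  start at 2(p): 12
sum over floor = 20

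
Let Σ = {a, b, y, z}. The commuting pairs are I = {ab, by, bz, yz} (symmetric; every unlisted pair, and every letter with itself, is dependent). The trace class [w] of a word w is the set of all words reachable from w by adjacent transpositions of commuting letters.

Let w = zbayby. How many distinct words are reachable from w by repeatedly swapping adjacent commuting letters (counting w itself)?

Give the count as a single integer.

piece 0:z — minimal
piece 1:b — minimal
piece 2:a rests on {0:z}
piece 3:y rests on {2:a}
piece 4:b rests on {1:b}
piece 5:y rests on {3:y}
minimal pieces: {0:z, 1:b}
ways to finish when only these pieces remain (= sum over removing one remaining piece with nothing left below it):
  1 left: {4}→1  {5}→1
  2 left: {1,4}→1  {3,5}→1  {4,5}→2
  3 left: {1,4,5}→3  {2,3,5}→1  {3,4,5}→3
  4 left: {0,2,3,5}→1  {1,3,4,5}→6  {2,3,4,5}→4
  placing 0:z first → 10 extensions
  placing 1:b first → 5 extensions
total linear extensions = 15

15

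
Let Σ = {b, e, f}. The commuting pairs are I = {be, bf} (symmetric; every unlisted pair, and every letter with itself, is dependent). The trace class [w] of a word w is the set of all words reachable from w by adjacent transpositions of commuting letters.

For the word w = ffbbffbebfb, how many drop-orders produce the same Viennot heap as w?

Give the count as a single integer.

piece 0:f — minimal
piece 1:f rests on {0:f}
piece 2:b — minimal
piece 3:b rests on {2:b}
piece 4:f rests on {1:f}
piece 5:f rests on {4:f}
piece 6:b rests on {3:b}
piece 7:e rests on {5:f}
piece 8:b rests on {6:b}
piece 9:f rests on {7:e}
piece 10:b rests on {8:b}
minimal pieces: {0:f, 2:b}
ways to finish when only these pieces remain (= sum over removing one remaining piece with nothing left below it):
  1 left: {9}→1  {10}→1
  2 left: {7,9}→1  {8,10}→1  {9,10}→2
  3 left: {5,7,9}→1  {6,8,10}→1  {7,9,10}→3  {8,9,10}→3
  4 left: {3,6,8,10}→1  {4,5,7,9}→1  {5,7,9,10}→4  {6,8,9,10}→4  {7,8,9,10}→6
  5 left: {1,4,5,7,9}→1  {2,3,6,8,10}→1  {3,6,8,9,10}→5  {4,5,7,9,10}→5  {5,7,8,9,10}→10  {6,7,8,9,10}→10
  6 left: {0,1,4,5,7,9}→1  {1,4,5,7,9,10}→6  {2,3,6,8,9,10}→6  {3,6,7,8,9,10}→15  {4,5,7,8,9,10}→15  {5,6,7,8,9,10}→20
  7 left: {0,1,4,5,7,9,10}→7  {1,4,5,7,8,9,10}→21  {2,3,6,7,8,9,10}→21  {3,5,6,7,8,9,10}→35  {4,5,6,7,8,9,10}→35
  8 left: {0,1,4,5,7,8,9,10}→28  {1,4,5,6,7,8,9,10}→56  {2,3,5,6,7,8,9,10}→56  {3,4,5,6,7,8,9,10}→70
  9 left: {0,1,4,5,6,7,8,9,10}→84  {1,3,4,5,6,7,8,9,10}→126  {2,3,4,5,6,7,8,9,10}→126
  placing 0:f first → 252 extensions
  placing 2:b first → 210 extensions
total linear extensions = 462

462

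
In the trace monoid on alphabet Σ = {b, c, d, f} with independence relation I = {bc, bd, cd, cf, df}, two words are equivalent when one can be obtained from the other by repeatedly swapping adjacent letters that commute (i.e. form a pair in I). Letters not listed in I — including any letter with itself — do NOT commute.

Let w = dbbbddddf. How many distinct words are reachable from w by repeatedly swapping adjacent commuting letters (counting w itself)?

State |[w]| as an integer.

drop 0:d onto floor
drop 1:b onto floor
drop 2:b onto {1:b}
drop 3:b onto {2:b}
drop 4:d onto {0:d}
drop 5:d onto {4:d}
drop 6:d onto {5:d}
drop 7:d onto {6:d}
drop 8:f onto {3:b}
ground layer = {0:d, 1:b}
drop-orders for the pieces not yet dropped (sum over which currently-grounded one goes next):
  1 to go: {7} 1  {8} 1
  2 to go: {3,8} 1  {6,7} 1  {7,8} 2
  3 to go: {2,3,8} 1  {3,7,8} 3  {5,6,7} 1  {6,7,8} 3
  4 to go: {1,2,3,8} 1  {2,3,7,8} 4  {3,6,7,8} 6  {4,5,6,7} 1  {5,6,7,8} 4
  5 to go: {0,4,5,6,7} 1  {1,2,3,7,8} 5  {2,3,6,7,8} 10  {3,5,6,7,8} 10  {4,5,6,7,8} 5
  6 to go: {0,4,5,6,7,8} 6  {1,2,3,6,7,8} 15  {2,3,5,6,7,8} 20  {3,4,5,6,7,8} 15
  7 to go: {0,3,4,5,6,7,8} 21  {1,2,3,5,6,7,8} 35  {2,3,4,5,6,7,8} 35
  if 0:d drops first: 70 orders
  if 1:b drops first: 56 orders
heap linearizations: 126

126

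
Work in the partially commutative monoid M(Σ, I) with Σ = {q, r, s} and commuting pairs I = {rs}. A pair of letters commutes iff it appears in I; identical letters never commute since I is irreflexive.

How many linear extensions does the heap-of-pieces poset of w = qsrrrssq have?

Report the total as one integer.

20

drop 0:q onto floor
drop 1:s onto {0:q}
drop 2:r onto {0:q}
drop 3:r onto {2:r}
drop 4:r onto {3:r}
drop 5:s onto {1:s}
drop 6:s onto {5:s}
drop 7:q onto {4:r, 6:s}
ground layer = {0:q}
drop-orders for the pieces not yet dropped (sum over which currently-grounded one goes next):
  1 to go: {7} 1
  2 to go: {4,7} 1  {6,7} 1
  3 to go: {3,4,7} 1  {4,6,7} 2  {5,6,7} 1
  4 to go: {1,5,6,7} 1  {2,3,4,7} 1  {3,4,6,7} 3  {4,5,6,7} 3
  5 to go: {1,4,5,6,7} 4  {2,3,4,6,7} 4  {3,4,5,6,7} 6
  6 to go: {1,3,4,5,6,7} 10  {2,3,4,5,6,7} 10
  if 0:q drops first: 20 orders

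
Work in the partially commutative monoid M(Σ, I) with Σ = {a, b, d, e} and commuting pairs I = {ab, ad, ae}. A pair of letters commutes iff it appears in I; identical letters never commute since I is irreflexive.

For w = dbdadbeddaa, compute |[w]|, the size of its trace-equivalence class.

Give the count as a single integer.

0(d) covers ∅
1(b) covers 0:d
2(d) covers 1:b
3(a) covers ∅
4(d) covers 2:d
5(b) covers 4:d
6(e) covers 5:b
7(d) covers 6:e
8(d) covers 7:d
9(a) covers 3:a
10(a) covers 9:a
floor of heap: 0:d, 3:a
completions by unplaced set U, small U first (add the entries for U minus each lowest piece of U):
  |U|=1: {8}:1  {10}:1
  |U|=2: {7,8}:1  {8,10}:2  {9,10}:1
  |U|=3: {3,9,10}:1  {6,7,8}:1  {7,8,10}:3  {8,9,10}:3
  |U|=4: {3,8,9,10}:4  {5,6,7,8}:1  {6,7,8,10}:4  {7,8,9,10}:6
  |U|=5: {3,7,8,9,10}:10  {4,5,6,7,8}:1  {5,6,7,8,10}:5  {6,7,8,9,10}:10
  |U|=6: {2,4,5,6,7,8}:1  {3,6,7,8,9,10}:20  {4,5,6,7,8,10}:6  {5,6,7,8,9,10}:15
  |U|=7: {1,2,4,5,6,7,8}:1  {2,4,5,6,7,8,10}:7  {3,5,6,7,8,9,10}:35  {4,5,6,7,8,9,10}:21
  |U|=8: {0,1,2,4,5,6,7,8}:1  {1,2,4,5,6,7,8,10}:8  {2,4,5,6,7,8,9,10}:28  {3,4,5,6,7,8,9,10}:56
  |U|=9: {0,1,2,4,5,6,7,8,10}:9  {1,2,4,5,6,7,8,9,10}:36  {2,3,4,5,6,7,8,9,10}:84
  start at 0(d): 120
  start at 3(a): 45
sum over floor = 165

165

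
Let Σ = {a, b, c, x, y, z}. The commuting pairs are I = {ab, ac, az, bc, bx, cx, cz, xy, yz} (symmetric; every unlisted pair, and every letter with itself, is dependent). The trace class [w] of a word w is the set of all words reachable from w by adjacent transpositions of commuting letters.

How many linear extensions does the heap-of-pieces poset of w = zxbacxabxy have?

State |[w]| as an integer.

piece 0:z — minimal
piece 1:x rests on {0:z}
piece 2:b rests on {0:z}
piece 3:a rests on {1:x}
piece 4:c — minimal
piece 5:x rests on {3:a}
piece 6:a rests on {5:x}
piece 7:b rests on {2:b}
piece 8:x rests on {6:a}
piece 9:y rests on {4:c, 6:a, 7:b}
minimal pieces: {0:z, 4:c}
ways to finish when only these pieces remain (= sum over removing one remaining piece with nothing left below it):
  1 left: {8}→1  {9}→1
  2 left: {4,9}→1  {7,9}→1  {8,9}→2
  3 left: {2,7,9}→1  {4,7,9}→2  {4,8,9}→3  {6,8,9}→2  {7,8,9}→3
  4 left: {2,4,7,9}→3  {2,7,8,9}→4  {4,6,8,9}→5  {4,7,8,9}→8  {5,6,8,9}→2  {6,7,8,9}→5
  5 left: {2,4,7,8,9}→15  {2,6,7,8,9}→9  {3,5,6,8,9}→2  {4,5,6,8,9}→7  {4,6,7,8,9}→18  {5,6,7,8,9}→7
  6 left: {1,3,5,6,8,9}→2  {2,4,6,7,8,9}→42  {2,5,6,7,8,9}→16  {3,4,5,6,8,9}→9  {3,5,6,7,8,9}→9  {4,5,6,7,8,9}→32
  7 left: {1,3,4,5,6,8,9}→11  {1,3,5,6,7,8,9}→11  {2,3,5,6,7,8,9}→25  {2,4,5,6,7,8,9}→90  {3,4,5,6,7,8,9}→50
  8 left: {1,2,3,5,6,7,8,9}→36  {1,3,4,5,6,7,8,9}→72  {2,3,4,5,6,7,8,9}→165
  placing 0:z first → 273 extensions
  placing 4:c first → 36 extensions
total linear extensions = 309

309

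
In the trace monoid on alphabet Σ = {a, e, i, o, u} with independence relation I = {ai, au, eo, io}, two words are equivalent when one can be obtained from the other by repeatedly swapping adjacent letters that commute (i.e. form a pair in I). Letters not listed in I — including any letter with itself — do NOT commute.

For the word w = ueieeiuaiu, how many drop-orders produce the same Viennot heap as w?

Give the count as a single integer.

5

#0=u has no predecessor
#1=e depends on [0:u]
#2=i depends on [1:e]
#3=e depends on [2:i]
#4=e depends on [3:e]
#5=i depends on [4:e]
#6=u depends on [5:i]
#7=a depends on [4:e]
#8=i depends on [6:u]
#9=u depends on [8:i]
sources: [0:u]
N(rest) = Σ N(rest − s) over sources s of rest; N(one piece) = 1:
  size 1 → [7]=1  [9]=1
  size 2 → [7,9]=2  [8,9]=1
  size 3 → [6,8,9]=1  [7,8,9]=3
  size 4 → [5,6,8,9]=1  [6,7,8,9]=4
  size 5 → [5,6,7,8,9]=5
  size 6 → [4,5,6,7,8,9]=5
  size 7 → [3,4,5,6,7,8,9]=5
  size 8 → [2,3,4,5,6,7,8,9]=5
  first=0(u) contributes 5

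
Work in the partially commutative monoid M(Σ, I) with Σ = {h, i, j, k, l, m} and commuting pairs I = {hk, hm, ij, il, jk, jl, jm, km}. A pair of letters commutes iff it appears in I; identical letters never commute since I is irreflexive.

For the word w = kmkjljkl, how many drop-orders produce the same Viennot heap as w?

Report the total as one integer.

piece 0:k — minimal
piece 1:m — minimal
piece 2:k rests on {0:k}
piece 3:j — minimal
piece 4:l rests on {1:m, 2:k}
piece 5:j rests on {3:j}
piece 6:k rests on {4:l}
piece 7:l rests on {6:k}
minimal pieces: {0:k, 1:m, 3:j}
ways to finish when only these pieces remain (= sum over removing one remaining piece with nothing left below it):
  1 left: {5}→1  {7}→1
  2 left: {3,5}→1  {5,7}→2  {6,7}→1
  3 left: {3,5,7}→3  {4,6,7}→1  {5,6,7}→3
  4 left: {1,4,6,7}→1  {2,4,6,7}→1  {3,5,6,7}→6  {4,5,6,7}→4
  5 left: {0,2,4,6,7}→1  {1,2,4,6,7}→2  {1,4,5,6,7}→5  {2,4,5,6,7}→5  {3,4,5,6,7}→10
  6 left: {0,1,2,4,6,7}→3  {0,2,4,5,6,7}→6  {1,2,4,5,6,7}→12  {1,3,4,5,6,7}→15  {2,3,4,5,6,7}→15
  placing 0:k first → 42 extensions
  placing 1:m first → 21 extensions
  placing 3:j first → 21 extensions
total linear extensions = 84

84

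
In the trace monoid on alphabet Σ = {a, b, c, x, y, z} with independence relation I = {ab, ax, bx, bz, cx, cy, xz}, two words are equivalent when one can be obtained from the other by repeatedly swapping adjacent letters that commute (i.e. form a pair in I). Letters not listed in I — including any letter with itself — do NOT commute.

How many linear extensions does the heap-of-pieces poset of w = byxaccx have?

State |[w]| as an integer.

piece 0:b — minimal
piece 1:y rests on {0:b}
piece 2:x rests on {1:y}
piece 3:a rests on {1:y}
piece 4:c rests on {3:a}
piece 5:c rests on {4:c}
piece 6:x rests on {2:x}
minimal pieces: {0:b}
ways to finish when only these pieces remain (= sum over removing one remaining piece with nothing left below it):
  1 left: {5}→1  {6}→1
  2 left: {2,6}→1  {4,5}→1  {5,6}→2
  3 left: {2,5,6}→3  {3,4,5}→1  {4,5,6}→3
  4 left: {2,4,5,6}→6  {3,4,5,6}→4
  5 left: {2,3,4,5,6}→10
  placing 0:b first → 10 extensions

10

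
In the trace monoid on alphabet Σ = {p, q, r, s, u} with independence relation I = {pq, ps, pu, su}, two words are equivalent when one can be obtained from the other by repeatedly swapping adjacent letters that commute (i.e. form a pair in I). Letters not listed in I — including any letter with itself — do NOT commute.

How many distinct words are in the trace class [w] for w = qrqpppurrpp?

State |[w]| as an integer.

piece 0:q — minimal
piece 1:r rests on {0:q}
piece 2:q rests on {1:r}
piece 3:p rests on {1:r}
piece 4:p rests on {3:p}
piece 5:p rests on {4:p}
piece 6:u rests on {2:q}
piece 7:r rests on {5:p, 6:u}
piece 8:r rests on {7:r}
piece 9:p rests on {8:r}
piece 10:p rests on {9:p}
minimal pieces: {0:q}
ways to finish when only these pieces remain (= sum over removing one remaining piece with nothing left below it):
  1 left: {10}→1
  2 left: {9,10}→1
  3 left: {8,9,10}→1
  4 left: {7,8,9,10}→1
  5 left: {5,7,8,9,10}→1  {6,7,8,9,10}→1
  6 left: {2,6,7,8,9,10}→1  {4,5,7,8,9,10}→1  {5,6,7,8,9,10}→2
  7 left: {2,5,6,7,8,9,10}→3  {3,4,5,7,8,9,10}→1  {4,5,6,7,8,9,10}→3
  8 left: {2,4,5,6,7,8,9,10}→6  {3,4,5,6,7,8,9,10}→4
  9 left: {2,3,4,5,6,7,8,9,10}→10
  placing 0:q first → 10 extensions

10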